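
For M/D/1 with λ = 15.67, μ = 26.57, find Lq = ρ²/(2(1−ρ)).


ρ = 15.67/26.57 = 0.5898
M/D/1: Lq = ρ²/(2(1−ρ)) = 0.3478/(2·0.4102) = 0.42393

Final: 0.42393


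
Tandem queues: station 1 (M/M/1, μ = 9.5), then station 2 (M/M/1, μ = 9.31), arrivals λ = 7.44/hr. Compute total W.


Each node sees arrival rate λ = 7.44/hr (tandem ⇒ throughput preserved).
W₁ = 1/(μ₁−λ) = 1/(9.5−7.44) = 0.48544 hr
W₂ = 1/(μ₂−λ) = 1/(9.31−7.44) = 0.53476 hr
W_total = W₁ + W₂ = 0.48544 + 0.53476 = 1.02020 hr

Final: 1.02020 hr


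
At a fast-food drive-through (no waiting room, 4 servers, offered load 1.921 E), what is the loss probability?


B(c,a) = (a^c/c!) / Σ_{k=0}^{c} a^k/k!
a^4/4! = 0.567412
Σ terms (k=0..4): 1.00000 + 1.92100 + 1.84512 + 1.18149 + 0.56741 = 6.515024
B = 0.567412/6.515024 = 0.087093

Final: 0.087093


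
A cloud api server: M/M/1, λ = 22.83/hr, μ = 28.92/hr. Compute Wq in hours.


ρ = 22.83/28.92 = 0.7894
Wq = ρ/(μ−λ) = 0.7894/(28.92 − 22.83) = 0.7894/6.09 = 0.1296 hr

Final: 0.1296 hr


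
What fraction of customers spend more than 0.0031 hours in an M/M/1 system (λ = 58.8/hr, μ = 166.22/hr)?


W ~ Exponential(μ−λ) for M/M/1.
μ − λ = 166.22 − 58.8 = 107.4200
P(W > t) = e^{−(μ−λ)t} = e^{−0.3330} = 0.716769

Final: 0.716769


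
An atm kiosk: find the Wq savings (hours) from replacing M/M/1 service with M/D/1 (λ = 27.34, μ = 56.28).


ρ = 27.34/56.28 = 0.4858
Wq(M/M/1) = ρ/(μ−λ) = 0.4858/28.94 = 0.01679 hr
Wq(M/D/1) = ρ/(2(μ−λ)) = 0.008393 hr
Savings = 0.01679 − 0.008393 = 0.008393 hr

Final: 0.008393 hr


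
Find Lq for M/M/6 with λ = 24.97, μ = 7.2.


a = λ/μ = 3.4681; ρ = a/6 = 0.5780
P₀ = 0.029969
Lq = P₀·a^c·ρ / (c!·(1−ρ)²) = 0.029969·1739.86790·0.5780/(720·0.17808)
= 0.23506

Final: 0.23506


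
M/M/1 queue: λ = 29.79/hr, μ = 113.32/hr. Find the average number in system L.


ρ = λ/μ = 29.79/113.32 = 0.2629
L = ρ/(1−ρ) = 0.2629/(1 − 0.2629) = 0.2629/0.7371 = 0.3566

Final: 0.3566


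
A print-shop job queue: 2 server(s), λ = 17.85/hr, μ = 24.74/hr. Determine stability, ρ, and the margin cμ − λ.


Total capacity cμ = 2·24.74 = 49.48/hr
ρ = λ/(cμ) = 17.85/49.48 = 0.3608
Stable ⇔ ρ < 1: YES
Spare capacity = cμ − λ = 49.48 − 17.85 = 31.63/hr

Final: ρ = 0.3608; stable; margin = 31.63/hr


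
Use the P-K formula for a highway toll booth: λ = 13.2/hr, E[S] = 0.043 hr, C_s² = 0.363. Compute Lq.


ρ = λ·E[S] = 13.2·0.043 = 0.5676
Lq = ρ²(1+C_s²)/(2(1−ρ)) = 0.3222·(1+0.363)/(2·0.4324)
= 0.3222·1.3630/0.8648 = 0.50777

Final: 0.50777


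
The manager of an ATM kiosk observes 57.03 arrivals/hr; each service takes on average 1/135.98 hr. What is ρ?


ρ = λ/μ = 57.03/135.98 = 0.4194

Final: 0.4194


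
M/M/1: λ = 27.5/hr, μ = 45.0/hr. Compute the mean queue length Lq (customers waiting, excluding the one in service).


ρ = 27.5/45.0 = 0.6111
Lq = ρ²/(1−ρ) = 0.3735/0.3889 = 0.9603

Final: 0.9603


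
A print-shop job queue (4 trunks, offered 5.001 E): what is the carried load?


B(4,5.001) = 0.398422 (Erlang-B)
Carried load = a(1 − B) = 5.001·(1 − 0.398422) = 5.001·0.601578 = 3.0085 E

Final: 3.0085 Erlangs


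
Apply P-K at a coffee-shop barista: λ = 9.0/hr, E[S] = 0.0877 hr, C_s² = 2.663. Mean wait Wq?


ρ = λ·E[S] = 9.0·0.0877 = 0.7893
E[S²] = E[S]²(1+C_s²) = 0.0877²·(1+2.663) = 0.028173
Wq = λ·E[S²]/(2(1−ρ)) = 9.0·0.028173/(2·0.2107) = 0.60171 hr

Final: 0.60171 hr


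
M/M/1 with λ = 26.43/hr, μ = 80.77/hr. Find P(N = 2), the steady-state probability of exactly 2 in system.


ρ = 26.43/80.77 = 0.3272
P_n = (1−ρ)·ρ^n = (1 − 0.3272)·0.3272^2 = 0.6728·0.107076 = 0.072038

Final: 0.072038


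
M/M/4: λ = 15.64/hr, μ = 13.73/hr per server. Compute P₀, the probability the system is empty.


a = λ/μ = 15.64/13.73 = 1.1391; ρ = a/c = 0.2848
Σ_{k=0}^{3} a^k/k! (terms k=0..3) = 1.00000 + 1.13911 + 0.64879 + 0.24635 = 3.03425
Tail: a^4/(4!(1−ρ)) = 1.68370/(24·0.7152) = 0.09809
P₀ = 1/(3.03425 + 0.09809) = 1/3.13233 = 0.319251

Final: 0.319251


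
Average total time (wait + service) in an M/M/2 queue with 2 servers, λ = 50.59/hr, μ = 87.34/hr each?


a = 0.5792; ρ = 0.2896; P₀ = 0.550850
Lq = P₀·a^c·ρ/(c!(1−ρ)²) = 0.05303
Wq = Lq/λ = 0.05303/50.59 = 0.001048 hr
W = Wq + 1/μ = 0.001048 + 0.01145 = 0.01250 hr

Final: 0.01250 hr


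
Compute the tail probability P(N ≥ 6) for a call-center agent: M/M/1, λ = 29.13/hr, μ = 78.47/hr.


ρ = 29.13/78.47 = 0.3712
P(N ≥ n) = ρ^n = 0.3712^6 = 0.002617

Final: 0.002617


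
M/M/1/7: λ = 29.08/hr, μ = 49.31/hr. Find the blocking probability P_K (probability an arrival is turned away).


ρ = λ/μ = 29.08/49.31 = 0.5897
P_K = (1−ρ)ρ^K/(1−ρ^(K+1)) = (0.4103·0.024809)/(1 − 0.014631)
= 0.010178/0.985369 = 0.010329

Final: 0.010329


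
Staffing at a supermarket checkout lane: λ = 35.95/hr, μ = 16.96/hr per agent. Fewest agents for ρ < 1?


Stability requires cμ > λ ⇔ c > λ/μ.
λ/μ = 35.95/16.96 = 2.1197
Minimum integer c = ⌊2.1197⌋ + 1 = 3
Check: 3·16.96 = 50.88 > 35.95, while 2·16.96 = 33.92 ≤ 35.95

Final: 3 servers


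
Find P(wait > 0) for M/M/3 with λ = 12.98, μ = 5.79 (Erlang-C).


a = λ/μ = 2.2418; ρ = a/3 = 0.7473
P₀ = 0.075848 (from M/M/c formula)
C(c,a) = [a^c/(c!(1−ρ))]·P₀ = [11.26648/(6·0.2527)]·0.075848
= 7.42972·0.075848 = 0.563526

Final: 0.563526


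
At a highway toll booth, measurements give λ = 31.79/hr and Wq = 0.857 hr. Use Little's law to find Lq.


Lq = λWq = 31.79·0.857 = 27.2440

Final: 27.2440


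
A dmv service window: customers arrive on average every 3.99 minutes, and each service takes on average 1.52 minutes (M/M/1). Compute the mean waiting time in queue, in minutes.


λ = 60/3.99 = 15.0376 /hr
μ = 60/1.52 = 39.4737 /hr
ρ = λ/μ = 15.0376/39.4737 = 0.3810
Wq = ρ/(μ−λ) = 0.3810/(39.4737−15.0376) = 0.01559 hr
In minutes: 0.01559·60 = 0.9354 min

Final: 0.9354 min


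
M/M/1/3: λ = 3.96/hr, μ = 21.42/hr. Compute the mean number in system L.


ρ = 3.96/21.42 = 0.1849
L = ρ[1 − (K+1)ρ^K + Kρ^(K+1)] / [(1−ρ)(1−ρ^(K+1))]
Numerator: 0.1849·(1 − 4·0.006319 + 3·0.001168) = 0.180849
Denominator: (0.8151)·(0.998832) = 0.814174
L = 0.180849/0.814174 = 0.2221

Final: 0.2221


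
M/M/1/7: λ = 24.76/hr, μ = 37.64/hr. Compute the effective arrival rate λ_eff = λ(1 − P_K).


ρ = 0.6578; P_K = (1−ρ)ρ^7/(1−ρ^8) = 0.018900
λ_eff = λ(1 − P_K) = 24.76·(1 − 0.018900) = 24.76·0.981100 = 24.2920 /hr

Final: 24.2920 /hr


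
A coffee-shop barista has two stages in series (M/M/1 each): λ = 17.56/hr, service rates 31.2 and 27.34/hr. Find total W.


Each node sees arrival rate λ = 17.56/hr (tandem ⇒ throughput preserved).
W₁ = 1/(μ₁−λ) = 1/(31.2−17.56) = 0.07331 hr
W₂ = 1/(μ₂−λ) = 1/(27.34−17.56) = 0.10225 hr
W_total = W₁ + W₂ = 0.07331 + 0.10225 = 0.17556 hr

Final: 0.17556 hr


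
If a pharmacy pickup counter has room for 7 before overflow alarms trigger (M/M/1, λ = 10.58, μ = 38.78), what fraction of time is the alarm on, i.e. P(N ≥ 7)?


ρ = 10.58/38.78 = 0.2728
P(N ≥ n) = ρ^n = 0.2728^7 = 0.0001125

Final: 0.0001125


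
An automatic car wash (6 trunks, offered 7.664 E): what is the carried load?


B(6,7.664) = 0.371011 (Erlang-B)
Carried load = a(1 − B) = 7.664·(1 − 0.371011) = 7.664·0.628989 = 4.8206 E

Final: 4.8206 Erlangs


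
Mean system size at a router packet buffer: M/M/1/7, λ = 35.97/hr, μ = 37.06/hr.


ρ = 35.97/37.06 = 0.9706
L = ρ[1 − (K+1)ρ^K + Kρ^(K+1)] / [(1−ρ)(1−ρ^(K+1))]
Numerator: 0.9706·(1 − 8·0.811419 + 7·0.787554) = 0.020891
Denominator: (0.02941)·(0.212446) = 0.006248
L = 0.020891/0.006248 = 3.3434

Final: 3.3434


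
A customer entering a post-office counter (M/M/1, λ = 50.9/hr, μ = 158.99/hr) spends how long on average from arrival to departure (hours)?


W = 1/(μ−λ) = 1/(158.99 − 50.9) = 1/108.09 = 0.009252 hr

Final: 0.009252 hr


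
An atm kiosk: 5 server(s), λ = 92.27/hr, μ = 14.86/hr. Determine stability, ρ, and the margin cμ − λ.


Total capacity cμ = 5·14.86 = 74.30/hr
ρ = λ/(cμ) = 92.27/74.30 = 1.2419
Stable ⇔ ρ < 1: NO
Spare capacity = cμ − λ = 74.30 − 92.27 = -17.97/hr

Final: ρ = 1.2419; unstable; margin = -17.97/hr


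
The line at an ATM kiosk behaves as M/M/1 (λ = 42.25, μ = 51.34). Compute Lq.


ρ = 42.25/51.34 = 0.8229
Lq = ρ²/(1−ρ) = 0.6772/0.1771 = 3.8250

Final: 3.8250


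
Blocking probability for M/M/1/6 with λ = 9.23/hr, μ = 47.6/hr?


ρ = λ/μ = 9.23/47.6 = 0.1939
P_K = (1−ρ)ρ^K/(1−ρ^(K+1)) = (0.8061·0.00005316)/(1 − 0.00001031)
= 0.00004285/0.999990 = 0.00004285

Final: 0.00004285


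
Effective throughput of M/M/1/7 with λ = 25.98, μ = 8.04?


ρ = 3.2313; P_K = (1−ρ)ρ^7/(1−ρ^8) = 0.690589
λ_eff = λ(1 − P_K) = 25.98·(1 − 0.690589) = 25.98·0.309411 = 8.0385 /hr

Final: 8.0385 /hr


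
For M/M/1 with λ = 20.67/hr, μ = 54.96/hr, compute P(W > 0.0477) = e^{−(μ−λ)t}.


W ~ Exponential(μ−λ) for M/M/1.
μ − λ = 54.96 − 20.67 = 34.2900
P(W > t) = e^{−(μ−λ)t} = e^{−1.6356} = 0.194829

Final: 0.194829


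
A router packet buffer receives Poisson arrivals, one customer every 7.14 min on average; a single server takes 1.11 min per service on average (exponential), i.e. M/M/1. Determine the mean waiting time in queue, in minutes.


λ = 60/7.14 = 8.4034 /hr
μ = 60/1.11 = 54.0541 /hr
ρ = λ/μ = 8.4034/54.0541 = 0.1555
Wq = ρ/(μ−λ) = 0.1555/(54.0541−8.4034) = 0.003405 hr
In minutes: 0.003405·60 = 0.2043 min

Final: 0.2043 min


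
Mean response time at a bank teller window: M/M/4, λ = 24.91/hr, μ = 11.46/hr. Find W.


a = 2.1736; ρ = 0.5434; P₀ = 0.107703
Lq = P₀·a^c·ρ/(c!(1−ρ)²) = 0.26113
Wq = Lq/λ = 0.26113/24.91 = 0.01048 hr
W = Wq + 1/μ = 0.01048 + 0.08726 = 0.09774 hr

Final: 0.09774 hr


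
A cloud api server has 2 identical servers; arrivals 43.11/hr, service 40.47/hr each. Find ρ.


ρ = λ/(cμ) = 43.11/(2·40.47) = 43.11/80.94 = 0.5326

Final: 0.5326


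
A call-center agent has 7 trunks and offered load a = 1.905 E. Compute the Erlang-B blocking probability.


B(c,a) = (a^c/c!) / Σ_{k=0}^{c} a^k/k!
a^7/7! = 0.018065
Σ terms (k=0..7): 1.00000 + 1.90500 + 1.81451 + 1.15222 + 0.54874 + 0.20907 + 0.06638 + 0.01806 = 6.713986
B = 0.018065/6.713986 = 0.002691

Final: 0.002691


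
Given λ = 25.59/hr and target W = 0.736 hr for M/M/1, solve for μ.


W = 1/(μ−λ) ⇒ μ − λ = 1/W = 1/0.736 = 1.3587
μ = λ + 1/W = 25.59 + 1.3587 = 26.9487 per hr

Final: 26.9487 /hr


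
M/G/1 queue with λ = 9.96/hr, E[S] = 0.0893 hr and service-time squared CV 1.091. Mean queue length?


ρ = λ·E[S] = 9.96·0.0893 = 0.8894
Lq = ρ²(1+C_s²)/(2(1−ρ)) = 0.7911·(1+1.091)/(2·0.1106)
= 0.7911·2.0910/0.2211 = 7.47998

Final: 7.47998


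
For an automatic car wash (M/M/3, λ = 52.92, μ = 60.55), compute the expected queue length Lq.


a = λ/μ = 0.8740; ρ = a/3 = 0.2913
P₀ = 0.414435
Lq = P₀·a^c·ρ / (c!·(1−ρ)²) = 0.414435·0.66760·0.2913/(6·0.50221)
= 0.02675

Final: 0.02675


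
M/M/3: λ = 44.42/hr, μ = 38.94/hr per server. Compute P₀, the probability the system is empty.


a = λ/μ = 44.42/38.94 = 1.1407; ρ = a/c = 0.3802
Σ_{k=0}^{2} a^k/k! (terms k=0..2) = 1.00000 + 1.14073 + 0.65063 = 2.79136
Tail: a^3/(3!(1−ρ)) = 1.48439/(6·0.6198) = 0.39919
P₀ = 1/(2.79136 + 0.39919) = 1/3.19055 = 0.313426

Final: 0.313426


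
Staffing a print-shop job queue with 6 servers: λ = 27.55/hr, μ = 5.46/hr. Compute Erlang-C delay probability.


a = λ/μ = 5.0458; ρ = a/6 = 0.8410
P₀ = 0.004191 (from M/M/c formula)
C(c,a) = [a^c/(c!(1−ρ))]·P₀ = [16503.41280/(720·0.1590)]·0.004191
= 144.12769·0.004191 = 0.604108

Final: 0.604108


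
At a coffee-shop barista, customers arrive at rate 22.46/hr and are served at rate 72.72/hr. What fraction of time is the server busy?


ρ = λ/μ = 22.46/72.72 = 0.3089

Final: 0.3089


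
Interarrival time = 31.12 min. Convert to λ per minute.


λ = 1/(interarrival time) in consistent units.
1 minute = 1 min, so λ = 1/31.12 = 0.03213 per minute

Final: 0.03213 /min


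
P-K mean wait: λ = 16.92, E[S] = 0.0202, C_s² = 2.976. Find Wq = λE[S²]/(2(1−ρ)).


ρ = λ·E[S] = 16.92·0.0202 = 0.3418
E[S²] = E[S]²(1+C_s²) = 0.0202²·(1+2.976) = 0.001622
Wq = λ·E[S²]/(2(1−ρ)) = 16.92·0.001622/(2·0.6582) = 0.02085 hr

Final: 0.02085 hr


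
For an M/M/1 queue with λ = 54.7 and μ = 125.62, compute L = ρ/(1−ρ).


ρ = λ/μ = 54.7/125.62 = 0.4354
L = ρ/(1−ρ) = 0.4354/(1 − 0.4354) = 0.4354/0.5646 = 0.7713

Final: 0.7713


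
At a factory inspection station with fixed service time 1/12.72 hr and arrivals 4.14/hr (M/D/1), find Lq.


ρ = 4.14/12.72 = 0.3255
M/D/1: Lq = ρ²/(2(1−ρ)) = 0.1059/(2·0.6745) = 0.07852

Final: 0.07852


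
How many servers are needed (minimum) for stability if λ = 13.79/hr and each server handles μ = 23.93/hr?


Stability requires cμ > λ ⇔ c > λ/μ.
λ/μ = 13.79/23.93 = 0.5763
Minimum integer c = ⌊0.5763⌋ + 1 = 1
Check: 1·23.93 = 23.93 > 13.79, while 0·23.93 = 0.00 ≤ 13.79

Final: 1 servers


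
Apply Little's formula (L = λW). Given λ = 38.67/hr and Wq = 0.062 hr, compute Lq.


Lq = λWq = 38.67·0.062 = 2.3975

Final: 2.3975


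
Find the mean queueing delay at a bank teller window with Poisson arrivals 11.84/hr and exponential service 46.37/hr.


ρ = 11.84/46.37 = 0.2553
Wq = ρ/(μ−λ) = 0.2553/(46.37 − 11.84) = 0.2553/34.53 = 0.007395 hr

Final: 0.007395 hr


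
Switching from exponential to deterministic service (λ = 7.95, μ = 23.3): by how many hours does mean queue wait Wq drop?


ρ = 7.95/23.3 = 0.3412
Wq(M/M/1) = ρ/(μ−λ) = 0.3412/15.35 = 0.02223 hr
Wq(M/D/1) = ρ/(2(μ−λ)) = 0.01111 hr
Savings = 0.02223 − 0.01111 = 0.01111 hr

Final: 0.01111 hr


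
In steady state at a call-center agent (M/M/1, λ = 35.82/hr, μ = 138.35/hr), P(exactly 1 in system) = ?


ρ = 35.82/138.35 = 0.2589
P_n = (1−ρ)·ρ^n = (1 − 0.2589)·0.2589^1 = 0.7411·0.258909 = 0.191875

Final: 0.191875


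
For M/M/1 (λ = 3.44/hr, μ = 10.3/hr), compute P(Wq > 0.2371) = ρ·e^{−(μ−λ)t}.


ρ = 3.44/10.3 = 0.3340
P(Wq > t) = ρ·e^{−(μ−λ)t} = 0.3340·e^{−1.6265}
= 0.3340·0.196615 = 0.065666

Final: 0.065666


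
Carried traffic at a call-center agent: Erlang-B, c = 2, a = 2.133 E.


B(2,2.133) = 0.420656 (Erlang-B)
Carried load = a(1 − B) = 2.133·(1 − 0.420656) = 2.133·0.579344 = 1.2357 E

Final: 1.2357 Erlangs


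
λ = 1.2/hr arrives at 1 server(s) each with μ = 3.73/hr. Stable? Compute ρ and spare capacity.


Total capacity cμ = 1·3.73 = 3.73/hr
ρ = λ/(cμ) = 1.2/3.73 = 0.3217
Stable ⇔ ρ < 1: YES
Spare capacity = cμ − λ = 3.73 − 1.2 = 2.53/hr

Final: ρ = 0.3217; stable; margin = 2.53/hr


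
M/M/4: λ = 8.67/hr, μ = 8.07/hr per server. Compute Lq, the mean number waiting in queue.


a = λ/μ = 1.0743; ρ = a/4 = 0.2686
P₀ = 0.340828
Lq = P₀·a^c·ρ / (c!·(1−ρ)²) = 0.340828·1.33224·0.2686/(24·0.53496)
= 0.009499

Final: 0.009499


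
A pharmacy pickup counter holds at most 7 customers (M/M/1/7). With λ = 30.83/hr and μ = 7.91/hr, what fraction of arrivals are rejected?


ρ = λ/μ = 30.83/7.91 = 3.8976
P_K = (1−ρ)ρ^K/(1−ρ^(K+1)) = (-2.8976·13664.045157)/(1 − 53256.954764)
= -39592.909608/-53255.954764 = 0.743446

Final: 0.743446


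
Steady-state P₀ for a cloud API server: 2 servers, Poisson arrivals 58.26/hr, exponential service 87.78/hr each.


a = λ/μ = 58.26/87.78 = 0.6637; ρ = a/c = 0.3319
Σ_{k=0}^{1} a^k/k! (terms k=0..1) = 1.00000 + 0.66370 = 1.66370
Tail: a^2/(2!(1−ρ)) = 0.44050/(2·0.6681) = 0.32965
P₀ = 1/(1.66370 + 0.32965) = 1/1.99335 = 0.501668

Final: 0.501668


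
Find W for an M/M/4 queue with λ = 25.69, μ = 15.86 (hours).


a = 1.6198; ρ = 0.4049; P₀ = 0.195235
Lq = P₀·a^c·ρ/(c!(1−ρ)²) = 0.06404
Wq = Lq/λ = 0.06404/25.69 = 0.002493 hr
W = Wq + 1/μ = 0.002493 + 0.06305 = 0.06554 hr

Final: 0.06554 hr


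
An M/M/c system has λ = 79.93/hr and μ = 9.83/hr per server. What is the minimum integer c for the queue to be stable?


Stability requires cμ > λ ⇔ c > λ/μ.
λ/μ = 79.93/9.83 = 8.1312
Minimum integer c = ⌊8.1312⌋ + 1 = 9
Check: 9·9.83 = 88.47 > 79.93, while 8·9.83 = 78.64 ≤ 79.93

Final: 9 servers


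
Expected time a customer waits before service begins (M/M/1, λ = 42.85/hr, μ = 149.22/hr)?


ρ = 42.85/149.22 = 0.2872
Wq = ρ/(μ−λ) = 0.2872/(149.22 − 42.85) = 0.2872/106.37 = 0.002700 hr

Final: 0.002700 hr


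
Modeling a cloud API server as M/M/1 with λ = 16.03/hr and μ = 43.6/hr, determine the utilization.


ρ = λ/μ = 16.03/43.6 = 0.3677

Final: 0.3677


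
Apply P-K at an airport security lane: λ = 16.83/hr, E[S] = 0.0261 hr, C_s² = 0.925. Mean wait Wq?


ρ = λ·E[S] = 16.83·0.0261 = 0.4393
E[S²] = E[S]²(1+C_s²) = 0.0261²·(1+0.925) = 0.001311
Wq = λ·E[S²]/(2(1−ρ)) = 16.83·0.001311/(2·0.5607) = 0.01968 hr

Final: 0.01968 hr


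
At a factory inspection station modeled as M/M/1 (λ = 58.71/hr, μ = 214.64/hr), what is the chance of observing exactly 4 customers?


ρ = 58.71/214.64 = 0.2735
P_n = (1−ρ)·ρ^n = (1 − 0.2735)·0.2735^4 = 0.7265·0.005598 = 0.004067

Final: 0.004067


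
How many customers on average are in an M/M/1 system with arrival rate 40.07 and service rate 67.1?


ρ = λ/μ = 40.07/67.1 = 0.5972
L = ρ/(1−ρ) = 0.5972/(1 − 0.5972) = 0.5972/0.4028 = 1.4824

Final: 1.4824


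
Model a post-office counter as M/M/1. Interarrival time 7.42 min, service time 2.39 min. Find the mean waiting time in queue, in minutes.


λ = 60/7.42 = 8.0863 /hr
μ = 60/2.39 = 25.1046 /hr
ρ = λ/μ = 8.0863/25.1046 = 0.3221
Wq = ρ/(μ−λ) = 0.3221/(25.1046−8.0863) = 0.01893 hr
In minutes: 0.01893·60 = 1.136 min

Final: 1.136 min


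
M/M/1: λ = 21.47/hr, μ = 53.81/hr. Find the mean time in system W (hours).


W = 1/(μ−λ) = 1/(53.81 − 21.47) = 1/32.34 = 0.03092 hr

Final: 0.03092 hr


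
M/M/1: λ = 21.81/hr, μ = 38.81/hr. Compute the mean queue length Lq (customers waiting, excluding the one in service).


ρ = 21.81/38.81 = 0.5620
Lq = ρ²/(1−ρ) = 0.3158/0.4380 = 0.7210

Final: 0.7210


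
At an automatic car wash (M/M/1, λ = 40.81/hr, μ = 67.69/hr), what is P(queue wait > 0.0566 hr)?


ρ = 40.81/67.69 = 0.6029
P(Wq > t) = ρ·e^{−(μ−λ)t} = 0.6029·e^{−1.5214}
= 0.6029·0.218404 = 0.131675

Final: 0.131675


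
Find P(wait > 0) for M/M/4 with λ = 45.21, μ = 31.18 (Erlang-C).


a = λ/μ = 1.4500; ρ = a/4 = 0.3625
P₀ = 0.232659 (from M/M/c formula)
C(c,a) = [a^c/(c!(1−ρ))]·P₀ = [4.42012/(24·0.6375)]·0.232659
= 0.28889·0.232659 = 0.067214

Final: 0.067214


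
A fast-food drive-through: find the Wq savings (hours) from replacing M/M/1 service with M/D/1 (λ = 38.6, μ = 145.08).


ρ = 38.6/145.08 = 0.2661
Wq(M/M/1) = ρ/(μ−λ) = 0.2661/106.48 = 0.002499 hr
Wq(M/D/1) = ρ/(2(μ−λ)) = 0.001249 hr
Savings = 0.002499 − 0.001249 = 0.001249 hr

Final: 0.001249 hr


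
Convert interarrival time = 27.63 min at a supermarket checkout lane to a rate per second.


λ = 1/(interarrival time) in consistent units.
1 second = 0.0166667 min, so λ = 0.0166667/27.63 = 0.0006032 per second

Final: 0.0006032 /sec


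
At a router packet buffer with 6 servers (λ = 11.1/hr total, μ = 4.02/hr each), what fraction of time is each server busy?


ρ = λ/(cμ) = 11.1/(6·4.02) = 11.1/24.12 = 0.4602

Final: 0.4602


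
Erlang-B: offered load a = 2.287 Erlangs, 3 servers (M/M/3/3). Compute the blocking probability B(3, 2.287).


B(c,a) = (a^c/c!) / Σ_{k=0}^{c} a^k/k!
a^3/3! = 1.993642
Σ terms (k=0..3): 1.00000 + 2.28700 + 2.61518 + 1.99364 = 7.895827
B = 1.993642/7.895827 = 0.252493

Final: 0.252493


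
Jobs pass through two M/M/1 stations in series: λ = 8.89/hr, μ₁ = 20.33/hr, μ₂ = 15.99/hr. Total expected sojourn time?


Each node sees arrival rate λ = 8.89/hr (tandem ⇒ throughput preserved).
W₁ = 1/(μ₁−λ) = 1/(20.33−8.89) = 0.08741 hr
W₂ = 1/(μ₂−λ) = 1/(15.99−8.89) = 0.14085 hr
W_total = W₁ + W₂ = 0.08741 + 0.14085 = 0.22826 hr

Final: 0.22826 hr


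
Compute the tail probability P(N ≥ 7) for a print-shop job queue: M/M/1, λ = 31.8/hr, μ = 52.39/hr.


ρ = 31.8/52.39 = 0.6070
P(N ≥ n) = ρ^n = 0.6070^7 = 0.030356

Final: 0.030356


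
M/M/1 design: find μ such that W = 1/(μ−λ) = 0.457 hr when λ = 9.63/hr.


W = 1/(μ−λ) ⇒ μ − λ = 1/W = 1/0.457 = 2.1882
μ = λ + 1/W = 9.63 + 2.1882 = 11.8182 per hr

Final: 11.8182 /hr


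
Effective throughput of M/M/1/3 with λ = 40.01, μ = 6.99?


ρ = 5.7239; P_K = (1−ρ)ρ^3/(1−ρ^4) = 0.826063
λ_eff = λ(1 − P_K) = 40.01·(1 − 0.826063) = 40.01·0.173937 = 6.9592 /hr

Final: 6.9592 /hr


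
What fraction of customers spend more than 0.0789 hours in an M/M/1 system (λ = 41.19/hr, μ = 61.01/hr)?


W ~ Exponential(μ−λ) for M/M/1.
μ − λ = 61.01 − 41.19 = 19.8200
P(W > t) = e^{−(μ−λ)t} = e^{−1.5638} = 0.209339

Final: 0.209339


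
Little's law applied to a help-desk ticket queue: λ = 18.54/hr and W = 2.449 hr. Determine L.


L = λW = 18.54·2.449 = 45.4045

Final: 45.4045


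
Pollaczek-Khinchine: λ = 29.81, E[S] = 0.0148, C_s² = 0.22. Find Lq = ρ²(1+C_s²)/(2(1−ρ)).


ρ = λ·E[S] = 29.81·0.0148 = 0.4412
Lq = ρ²(1+C_s²)/(2(1−ρ)) = 0.1946·(1+0.22)/(2·0.5588)
= 0.1946·1.2200/1.1176 = 0.21248

Final: 0.21248


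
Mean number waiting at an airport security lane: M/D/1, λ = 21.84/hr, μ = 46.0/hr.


ρ = 21.84/46.0 = 0.4748
M/D/1: Lq = ρ²/(2(1−ρ)) = 0.2254/(2·0.5252) = 0.21460

Final: 0.21460


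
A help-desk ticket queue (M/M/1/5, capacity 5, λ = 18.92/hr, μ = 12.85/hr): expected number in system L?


ρ = 18.92/12.85 = 1.4724
L = ρ[1 − (K+1)ρ^K + Kρ^(K+1)] / [(1−ρ)(1−ρ^(K+1))]
Numerator: 1.4724·(1 − 6·6.919744 + 5·10.188448) = 15.347692
Denominator: (-0.4724)·(-9.188448) = 4.340380
L = 15.347692/4.340380 = 3.5360

Final: 3.5360


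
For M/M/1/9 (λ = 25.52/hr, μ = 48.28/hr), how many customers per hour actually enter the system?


ρ = 0.5286; P_K = (1−ρ)ρ^9/(1−ρ^10) = 0.001521
λ_eff = λ(1 − P_K) = 25.52·(1 − 0.001521) = 25.52·0.998479 = 25.4812 /hr

Final: 25.4812 /hr


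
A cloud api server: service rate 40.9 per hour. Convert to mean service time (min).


Mean service time = 1/μ = 1/40.9 hour = 0.02445 hour
In minutes: 0.02445 × 60 = 1.4670 min

Final: 1.4670 min


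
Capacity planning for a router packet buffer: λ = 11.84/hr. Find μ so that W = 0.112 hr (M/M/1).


W = 1/(μ−λ) ⇒ μ − λ = 1/W = 1/0.112 = 8.9286
μ = λ + 1/W = 11.84 + 8.9286 = 20.7686 per hr

Final: 20.7686 /hr


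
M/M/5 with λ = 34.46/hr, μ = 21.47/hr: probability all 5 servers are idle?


a = λ/μ = 34.46/21.47 = 1.6050; ρ = a/c = 0.3210
Σ_{k=0}^{4} a^k/k! (terms k=0..4) = 1.00000 + 1.60503 + 1.28806 + 0.68913 + 0.27652 = 4.85873
Tail: a^5/(5!(1−ρ)) = 10.65163/(120·0.6790) = 0.13073
P₀ = 1/(4.85873 + 0.13073) = 1/4.98946 = 0.200422

Final: 0.200422


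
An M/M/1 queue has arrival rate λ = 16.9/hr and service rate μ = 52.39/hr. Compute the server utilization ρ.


ρ = λ/μ = 16.9/52.39 = 0.3226

Final: 0.3226


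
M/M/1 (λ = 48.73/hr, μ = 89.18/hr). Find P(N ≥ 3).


ρ = 48.73/89.18 = 0.5464
P(N ≥ n) = ρ^n = 0.5464^3 = 0.163150

Final: 0.163150


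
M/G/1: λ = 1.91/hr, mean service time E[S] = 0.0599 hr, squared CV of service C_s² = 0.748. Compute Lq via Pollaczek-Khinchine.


ρ = λ·E[S] = 1.91·0.0599 = 0.1144
Lq = ρ²(1+C_s²)/(2(1−ρ)) = 0.01309·(1+0.748)/(2·0.8856)
= 0.01309·1.7480/1.7712 = 0.01292

Final: 0.01292


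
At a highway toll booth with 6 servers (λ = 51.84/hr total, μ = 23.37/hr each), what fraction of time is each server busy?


ρ = λ/(cμ) = 51.84/(6·23.37) = 51.84/140.22 = 0.3697

Final: 0.3697


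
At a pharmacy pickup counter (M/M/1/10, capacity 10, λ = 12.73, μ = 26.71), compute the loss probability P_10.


ρ = λ/μ = 12.73/26.71 = 0.4766
P_K = (1−ρ)ρ^K/(1−ρ^(K+1)) = (0.5234·0.0006047)/(1 − 0.0002882)
= 0.0003165/0.999712 = 0.0003166

Final: 0.0003166


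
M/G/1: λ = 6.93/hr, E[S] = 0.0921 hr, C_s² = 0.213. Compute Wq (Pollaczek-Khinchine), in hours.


ρ = λ·E[S] = 6.93·0.0921 = 0.6383
E[S²] = E[S]²(1+C_s²) = 0.0921²·(1+0.213) = 0.010289
Wq = λ·E[S²]/(2(1−ρ)) = 6.93·0.010289/(2·0.3617) = 0.09855 hr

Final: 0.09855 hr


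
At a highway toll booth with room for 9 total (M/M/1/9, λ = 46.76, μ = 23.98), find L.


ρ = 46.76/23.98 = 1.9500
L = ρ[1 − (K+1)ρ^K + Kρ^(K+1)] / [(1−ρ)(1−ρ^(K+1))]
Numerator: 1.9500·(1 − 10·407.594123 + 9·794.791543) = 6002.327812
Denominator: (-0.9500)·(-793.791543) = 754.068863
L = 6002.327812/754.068863 = 7.9599

Final: 7.9599


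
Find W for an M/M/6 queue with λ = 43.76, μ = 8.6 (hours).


a = 5.0884; ρ = 0.8481; P₀ = 0.003906
Lq = P₀·a^c·ρ/(c!(1−ρ)²) = 3.45919
Wq = Lq/λ = 3.45919/43.76 = 0.07905 hr
W = Wq + 1/μ = 0.07905 + 0.11628 = 0.19533 hr

Final: 0.19533 hr


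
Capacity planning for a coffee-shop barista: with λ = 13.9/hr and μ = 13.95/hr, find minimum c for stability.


Stability requires cμ > λ ⇔ c > λ/μ.
λ/μ = 13.9/13.95 = 0.9964
Minimum integer c = ⌊0.9964⌋ + 1 = 1
Check: 1·13.95 = 13.95 > 13.9, while 0·13.95 = 0.00 ≤ 13.9

Final: 1 servers


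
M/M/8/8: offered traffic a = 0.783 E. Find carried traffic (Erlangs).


B(8,0.783) = 0.000001601 (Erlang-B)
Carried load = a(1 − B) = 0.783·(1 − 0.000001601) = 0.783·0.999998 = 0.7830 E

Final: 0.7830 Erlangs


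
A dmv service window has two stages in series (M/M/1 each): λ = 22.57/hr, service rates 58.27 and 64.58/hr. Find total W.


Each node sees arrival rate λ = 22.57/hr (tandem ⇒ throughput preserved).
W₁ = 1/(μ₁−λ) = 1/(58.27−22.57) = 0.02801 hr
W₂ = 1/(μ₂−λ) = 1/(64.58−22.57) = 0.02380 hr
W_total = W₁ + W₂ = 0.02801 + 0.02380 = 0.05182 hr

Final: 0.05182 hr


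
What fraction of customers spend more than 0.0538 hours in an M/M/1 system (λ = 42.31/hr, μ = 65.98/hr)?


W ~ Exponential(μ−λ) for M/M/1.
μ − λ = 65.98 − 42.31 = 23.6700
P(W > t) = e^{−(μ−λ)t} = e^{−1.2734} = 0.279866

Final: 0.279866


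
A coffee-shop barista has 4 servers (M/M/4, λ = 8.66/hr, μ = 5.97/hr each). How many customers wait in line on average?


a = λ/μ = 1.4506; ρ = a/4 = 0.3626
P₀ = 0.232511
Lq = P₀·a^c·ρ / (c!·(1−ρ)²) = 0.232511·4.42766·0.3626/(24·0.40622)
= 0.03829

Final: 0.03829


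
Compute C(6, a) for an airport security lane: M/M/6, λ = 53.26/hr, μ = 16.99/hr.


a = λ/μ = 3.1348; ρ = a/6 = 0.5225
P₀ = 0.042574 (from M/M/c formula)
C(c,a) = [a^c/(c!(1−ρ))]·P₀ = [948.95736/(720·0.4775)]·0.042574
= 2.75999·0.042574 = 0.117503

Final: 0.117503


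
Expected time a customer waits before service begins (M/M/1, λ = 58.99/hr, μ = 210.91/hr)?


ρ = 58.99/210.91 = 0.2797
Wq = ρ/(μ−λ) = 0.2797/(210.91 − 58.99) = 0.2797/151.92 = 0.001841 hr

Final: 0.001841 hr


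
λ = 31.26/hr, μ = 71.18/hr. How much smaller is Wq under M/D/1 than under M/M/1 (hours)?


ρ = 31.26/71.18 = 0.4392
Wq(M/M/1) = ρ/(μ−λ) = 0.4392/39.92 = 0.01100 hr
Wq(M/D/1) = ρ/(2(μ−λ)) = 0.005501 hr
Savings = 0.01100 − 0.005501 = 0.005501 hr

Final: 0.005501 hr


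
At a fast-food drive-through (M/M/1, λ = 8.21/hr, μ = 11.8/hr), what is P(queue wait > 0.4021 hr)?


ρ = 8.21/11.8 = 0.6958
P(Wq > t) = ρ·e^{−(μ−λ)t} = 0.6958·e^{−1.4435}
= 0.6958·0.236091 = 0.164263

Final: 0.164263


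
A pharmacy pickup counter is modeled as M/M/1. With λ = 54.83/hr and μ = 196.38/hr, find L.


ρ = λ/μ = 54.83/196.38 = 0.2792
L = ρ/(1−ρ) = 0.2792/(1 − 0.2792) = 0.2792/0.7208 = 0.3874

Final: 0.3874


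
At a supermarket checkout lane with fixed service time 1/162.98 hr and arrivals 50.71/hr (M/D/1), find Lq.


ρ = 50.71/162.98 = 0.3111
M/D/1: Lq = ρ²/(2(1−ρ)) = 0.09681/(2·0.6889) = 0.07027

Final: 0.07027


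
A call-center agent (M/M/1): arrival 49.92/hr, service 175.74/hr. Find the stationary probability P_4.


ρ = 49.92/175.74 = 0.2841
P_n = (1−ρ)·ρ^n = (1 − 0.2841)·0.2841^4 = 0.7159·0.006511 = 0.004661

Final: 0.004661


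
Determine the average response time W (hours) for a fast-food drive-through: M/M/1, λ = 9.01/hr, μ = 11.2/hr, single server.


W = 1/(μ−λ) = 1/(11.2 − 9.01) = 1/2.19 = 0.4566 hr

Final: 0.4566 hr


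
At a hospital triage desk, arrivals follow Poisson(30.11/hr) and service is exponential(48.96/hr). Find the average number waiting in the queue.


ρ = 30.11/48.96 = 0.6150
Lq = ρ²/(1−ρ) = 0.3782/0.3850 = 0.9824

Final: 0.9824


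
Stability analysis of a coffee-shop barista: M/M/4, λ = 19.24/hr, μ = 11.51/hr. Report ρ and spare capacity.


Total capacity cμ = 4·11.51 = 46.04/hr
ρ = λ/(cμ) = 19.24/46.04 = 0.4179
Stable ⇔ ρ < 1: YES
Spare capacity = cμ − λ = 46.04 − 19.24 = 26.80/hr

Final: ρ = 0.4179; stable; margin = 26.80/hr


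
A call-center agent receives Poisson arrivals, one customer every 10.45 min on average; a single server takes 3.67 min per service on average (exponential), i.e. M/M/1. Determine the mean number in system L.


λ = 60/10.45 = 5.7416 /hr
μ = 60/3.67 = 16.3488 /hr
ρ = λ/μ = 5.7416/16.3488 = 0.3512
L = ρ/(1−ρ) = 0.3512/0.6488 = 0.5413

Final: 0.5413


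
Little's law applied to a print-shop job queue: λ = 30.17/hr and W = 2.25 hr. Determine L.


L = λW = 30.17·2.25 = 67.8825

Final: 67.8825


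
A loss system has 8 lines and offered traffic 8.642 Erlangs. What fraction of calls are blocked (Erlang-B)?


B(c,a) = (a^c/c!) / Σ_{k=0}^{c} a^k/k!
a^8/8! = 771.602405
Σ terms (k=0..8): 1.00000 + 8.64200 + 37.34208 + 107.57009 + 232.40518 + 401.68912 + 578.56622 + 714.28133 + 771.60240 = 2853.098425
B = 771.602405/2853.098425 = 0.270444

Final: 0.270444


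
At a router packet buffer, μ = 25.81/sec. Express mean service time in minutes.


Mean service time = 1/μ = 1/25.81 second = 0.03874 second
In minutes: 0.03874 × 0.0166667 = 0.0006457 min

Final: 0.0006457 min


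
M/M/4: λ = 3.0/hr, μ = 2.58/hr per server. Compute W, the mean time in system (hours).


a = 1.1628; ρ = 0.2907; P₀ = 0.311696
Lq = P₀·a^c·ρ/(c!(1−ρ)²) = 0.01372
Wq = Lq/λ = 0.01372/3.0 = 0.004573 hr
W = Wq + 1/μ = 0.004573 + 0.38760 = 0.39217 hr

Final: 0.39217 hr


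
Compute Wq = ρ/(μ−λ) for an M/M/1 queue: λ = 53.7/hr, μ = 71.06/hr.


ρ = 53.7/71.06 = 0.7557
Wq = ρ/(μ−λ) = 0.7557/(71.06 − 53.7) = 0.7557/17.36 = 0.04353 hr

Final: 0.04353 hr


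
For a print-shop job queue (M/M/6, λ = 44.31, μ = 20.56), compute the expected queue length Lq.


a = λ/μ = 2.1552; ρ = a/6 = 0.3592
P₀ = 0.115616
Lq = P₀·a^c·ρ / (c!·(1−ρ)²) = 0.115616·100.20095·0.3592/(720·0.41063)
= 0.01407

Final: 0.01407


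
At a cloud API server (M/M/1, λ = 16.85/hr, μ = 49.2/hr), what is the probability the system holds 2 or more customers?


ρ = 16.85/49.2 = 0.3425
P(N ≥ n) = ρ^n = 0.3425^2 = 0.117292

Final: 0.117292


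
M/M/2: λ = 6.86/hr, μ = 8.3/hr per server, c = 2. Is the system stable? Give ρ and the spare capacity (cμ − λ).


Total capacity cμ = 2·8.3 = 16.60/hr
ρ = λ/(cμ) = 6.86/16.60 = 0.4133
Stable ⇔ ρ < 1: YES
Spare capacity = cμ − λ = 16.60 − 6.86 = 9.74/hr

Final: ρ = 0.4133; stable; margin = 9.74/hr


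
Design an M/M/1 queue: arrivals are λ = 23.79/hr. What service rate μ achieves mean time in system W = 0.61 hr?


W = 1/(μ−λ) ⇒ μ − λ = 1/W = 1/0.61 = 1.6393
μ = λ + 1/W = 23.79 + 1.6393 = 25.4293 per hr

Final: 25.4293 /hr


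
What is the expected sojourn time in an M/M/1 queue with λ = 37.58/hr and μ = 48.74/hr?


W = 1/(μ−λ) = 1/(48.74 − 37.58) = 1/11.16 = 0.08961 hr

Final: 0.08961 hr


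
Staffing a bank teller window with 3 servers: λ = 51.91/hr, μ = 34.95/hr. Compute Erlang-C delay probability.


a = λ/μ = 1.4853; ρ = a/3 = 0.4951
P₀ = 0.214141 (from M/M/c formula)
C(c,a) = [a^c/(c!(1−ρ))]·P₀ = [3.27651/(6·0.5049)]·0.214141
= 1.08155·0.214141 = 0.231603

Final: 0.231603


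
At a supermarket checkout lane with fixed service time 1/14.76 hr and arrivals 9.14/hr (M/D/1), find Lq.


ρ = 9.14/14.76 = 0.6192
M/D/1: Lq = ρ²/(2(1−ρ)) = 0.3835/(2·0.3808) = 0.50355

Final: 0.50355


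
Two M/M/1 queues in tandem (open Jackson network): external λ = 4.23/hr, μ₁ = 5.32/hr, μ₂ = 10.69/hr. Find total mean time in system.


Each node sees arrival rate λ = 4.23/hr (tandem ⇒ throughput preserved).
W₁ = 1/(μ₁−λ) = 1/(5.32−4.23) = 0.91743 hr
W₂ = 1/(μ₂−λ) = 1/(10.69−4.23) = 0.15480 hr
W_total = W₁ + W₂ = 0.91743 + 0.15480 = 1.07223 hr

Final: 1.07223 hr


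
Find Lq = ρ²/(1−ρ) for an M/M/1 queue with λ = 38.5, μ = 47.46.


ρ = 38.5/47.46 = 0.8112
Lq = ρ²/(1−ρ) = 0.6581/0.1888 = 3.4857

Final: 3.4857


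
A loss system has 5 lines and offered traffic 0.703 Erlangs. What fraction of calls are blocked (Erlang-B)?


B(c,a) = (a^c/c!) / Σ_{k=0}^{c} a^k/k!
a^5/5! = 0.001431
Σ terms (k=0..5): 1.00000 + 0.70300 + 0.24710 + 0.05790 + 0.01018 + 0.001431 = 2.019617
B = 0.001431/2.019617 = 0.0007085

Final: 0.0007085


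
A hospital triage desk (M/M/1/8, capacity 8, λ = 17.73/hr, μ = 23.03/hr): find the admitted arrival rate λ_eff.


ρ = 0.7699; P_K = (1−ρ)ρ^8/(1−ρ^9) = 0.031380
λ_eff = λ(1 − P_K) = 17.73·(1 − 0.031380) = 17.73·0.968620 = 17.1736 /hr

Final: 17.1736 /hr


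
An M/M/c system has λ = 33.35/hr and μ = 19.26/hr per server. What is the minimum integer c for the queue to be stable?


Stability requires cμ > λ ⇔ c > λ/μ.
λ/μ = 33.35/19.26 = 1.7316
Minimum integer c = ⌊1.7316⌋ + 1 = 2
Check: 2·19.26 = 38.52 > 33.35, while 1·19.26 = 19.26 ≤ 33.35

Final: 2 servers


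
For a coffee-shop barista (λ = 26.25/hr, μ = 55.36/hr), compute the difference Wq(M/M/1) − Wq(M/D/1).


ρ = 26.25/55.36 = 0.4742
Wq(M/M/1) = ρ/(μ−λ) = 0.4742/29.11 = 0.01629 hr
Wq(M/D/1) = ρ/(2(μ−λ)) = 0.008144 hr
Savings = 0.01629 − 0.008144 = 0.008144 hr

Final: 0.008144 hr


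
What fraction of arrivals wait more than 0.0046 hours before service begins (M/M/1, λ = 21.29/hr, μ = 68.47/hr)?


ρ = 21.29/68.47 = 0.3109
P(Wq > t) = ρ·e^{−(μ−λ)t} = 0.3109·e^{−0.2170}
= 0.3109·0.804907 = 0.250277

Final: 0.250277


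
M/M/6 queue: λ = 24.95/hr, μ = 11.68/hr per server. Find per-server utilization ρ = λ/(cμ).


ρ = λ/(cμ) = 24.95/(6·11.68) = 24.95/70.08 = 0.3560

Final: 0.3560


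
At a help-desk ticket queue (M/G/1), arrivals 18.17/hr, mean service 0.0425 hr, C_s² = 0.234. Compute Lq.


ρ = λ·E[S] = 18.17·0.0425 = 0.7722
Lq = ρ²(1+C_s²)/(2(1−ρ)) = 0.5963·(1+0.234)/(2·0.2278)
= 0.5963·1.2340/0.4555 = 1.61535

Final: 1.61535


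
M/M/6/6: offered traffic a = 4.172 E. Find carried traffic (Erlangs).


B(6,4.172) = 0.129722 (Erlang-B)
Carried load = a(1 − B) = 4.172·(1 − 0.129722) = 4.172·0.870278 = 3.6308 E

Final: 3.6308 Erlangs


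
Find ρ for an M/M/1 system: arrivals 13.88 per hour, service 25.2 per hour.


ρ = λ/μ = 13.88/25.2 = 0.5508

Final: 0.5508


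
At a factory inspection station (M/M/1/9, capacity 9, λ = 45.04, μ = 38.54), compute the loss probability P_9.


ρ = λ/μ = 45.04/38.54 = 1.1687
P_K = (1−ρ)ρ^K/(1−ρ^(K+1)) = (-0.1687·4.066119)/(1 − 4.751894)
= -0.685775/-3.751894 = 0.182781

Final: 0.182781


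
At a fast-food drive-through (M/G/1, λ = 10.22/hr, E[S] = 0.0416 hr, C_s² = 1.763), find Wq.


ρ = λ·E[S] = 10.22·0.0416 = 0.4252
E[S²] = E[S]²(1+C_s²) = 0.0416²·(1+1.763) = 0.004782
Wq = λ·E[S²]/(2(1−ρ)) = 10.22·0.004782/(2·0.5748) = 0.04250 hr

Final: 0.04250 hr


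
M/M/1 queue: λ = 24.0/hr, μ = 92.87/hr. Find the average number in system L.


ρ = λ/μ = 24.0/92.87 = 0.2584
L = ρ/(1−ρ) = 0.2584/(1 − 0.2584) = 0.2584/0.7416 = 0.3485

Final: 0.3485


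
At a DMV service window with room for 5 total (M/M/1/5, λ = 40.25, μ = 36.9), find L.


ρ = 40.25/36.9 = 1.0908
L = ρ[1 − (K+1)ρ^K + Kρ^(K+1)] / [(1−ρ)(1−ρ^(K+1))]
Numerator: 1.0908·(1 − 6·1.544179 + 5·1.684369) = 0.171002
Denominator: (-0.09079)·(-0.684369) = 0.062131
L = 0.171002/0.062131 = 2.7523

Final: 2.7523


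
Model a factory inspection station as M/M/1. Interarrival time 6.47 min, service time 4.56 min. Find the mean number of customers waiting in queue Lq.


λ = 60/6.47 = 9.2736 /hr
μ = 60/4.56 = 13.1579 /hr
ρ = λ/μ = 9.2736/13.1579 = 0.7048
Lq = ρ²/(1−ρ) = 0.4967/0.2952 = 1.6826

Final: 1.6826


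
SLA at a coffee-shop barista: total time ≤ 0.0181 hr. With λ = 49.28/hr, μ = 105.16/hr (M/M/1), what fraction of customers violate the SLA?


W ~ Exponential(μ−λ) for M/M/1.
μ − λ = 105.16 − 49.28 = 55.8800
P(W > t) = e^{−(μ−λ)t} = e^{−1.0114} = 0.363699

Final: 0.363699


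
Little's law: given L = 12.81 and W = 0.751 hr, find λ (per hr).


λ = L/W = 12.81/0.751 = 17.0573 /hr

Final: 17.0573 /hr


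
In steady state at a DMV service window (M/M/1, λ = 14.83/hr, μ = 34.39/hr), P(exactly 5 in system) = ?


ρ = 14.83/34.39 = 0.4312
P_n = (1−ρ)·ρ^n = (1 − 0.4312)·0.4312^5 = 0.5688·0.014912 = 0.008482

Final: 0.008482


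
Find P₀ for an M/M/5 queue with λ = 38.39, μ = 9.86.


a = λ/μ = 38.39/9.86 = 3.8935; ρ = a/c = 0.7787
Σ_{k=0}^{4} a^k/k! (terms k=0..4) = 1.00000 + 3.89351 + 7.57971 + 9.83722 + 9.57533 = 31.88576
Tail: a^5/(5!(1−ρ)) = 894.75882/(120·0.2213) = 33.69356
P₀ = 1/(31.88576 + 33.69356) = 1/65.57932 = 0.015249

Final: 0.015249


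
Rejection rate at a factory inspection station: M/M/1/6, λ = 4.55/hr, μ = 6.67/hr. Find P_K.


ρ = λ/μ = 4.55/6.67 = 0.6822
P_K = (1−ρ)ρ^K/(1−ρ^(K+1)) = (0.3178·0.100766)/(1 − 0.068738)
= 0.032028/0.931262 = 0.034392

Final: 0.034392


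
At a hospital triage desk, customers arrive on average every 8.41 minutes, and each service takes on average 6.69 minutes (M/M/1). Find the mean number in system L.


λ = 60/8.41 = 7.1344 /hr
μ = 60/6.69 = 8.9686 /hr
ρ = λ/μ = 7.1344/8.9686 = 0.7955
L = ρ/(1−ρ) = 0.7955/0.2045 = 3.8895

Final: 3.8895


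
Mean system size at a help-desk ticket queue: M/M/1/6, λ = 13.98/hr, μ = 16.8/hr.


ρ = 13.98/16.8 = 0.8321
L = ρ[1 − (K+1)ρ^K + Kρ^(K+1)] / [(1−ρ)(1−ρ^(K+1))]
Numerator: 0.8321·(1 − 7·0.332038 + 6·0.276303) = 0.277564
Denominator: (0.1679)·(0.723697) = 0.121478
L = 0.277564/0.121478 = 2.2849

Final: 2.2849


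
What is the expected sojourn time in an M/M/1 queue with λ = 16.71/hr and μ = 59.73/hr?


W = 1/(μ−λ) = 1/(59.73 − 16.71) = 1/43.02 = 0.02325 hr

Final: 0.02325 hr


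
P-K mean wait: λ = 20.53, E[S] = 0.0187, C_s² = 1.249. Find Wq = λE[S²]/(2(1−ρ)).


ρ = λ·E[S] = 20.53·0.0187 = 0.3839
E[S²] = E[S]²(1+C_s²) = 0.0187²·(1+1.249) = 0.0007865
Wq = λ·E[S²]/(2(1−ρ)) = 20.53·0.0007865/(2·0.6161) = 0.01310 hr

Final: 0.01310 hr
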